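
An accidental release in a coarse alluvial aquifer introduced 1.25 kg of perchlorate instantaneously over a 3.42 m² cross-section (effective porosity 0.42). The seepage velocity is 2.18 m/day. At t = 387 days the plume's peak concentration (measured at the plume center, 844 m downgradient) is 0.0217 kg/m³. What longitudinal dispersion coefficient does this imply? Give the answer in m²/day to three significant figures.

At the plume center C_max = M/(n_e·A·√(4πDt)), so D = M²/(4πt·(n_e·A·C_max)²).
n_e·A·C_max = 0.42 × 3.42 × 0.0217 = 0.03117 kg/m.
D = 1.25²/(4π × 387 × 0.03117²) = 0.331 m²/day.

0.331 m²/day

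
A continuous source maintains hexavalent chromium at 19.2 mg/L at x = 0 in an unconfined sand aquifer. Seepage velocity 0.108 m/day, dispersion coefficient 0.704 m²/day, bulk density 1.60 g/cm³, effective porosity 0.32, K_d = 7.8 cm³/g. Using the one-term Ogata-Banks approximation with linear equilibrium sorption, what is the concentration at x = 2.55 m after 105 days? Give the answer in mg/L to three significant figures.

2.29 mg/L

Retardation factor R = 1 + ρ_b·K_d/n = 1 + 1.60 × 7.8/0.32 = 40.00.
Sorption retards both mechanisms: v_R = v/R = 0.002700 m/day, D_R = D/R = 0.01760 m²/day.
v_R·t = 0.002700 × 105 = 0.2835 m; 2√(D_R t) = 2.719 m; argument = (2.55 − 0.2835)/2.719 = 0.8336.
C = C₀ × ½·erfc(0.8336) = 19.2 × 0.1192 = 2.29 mg/L.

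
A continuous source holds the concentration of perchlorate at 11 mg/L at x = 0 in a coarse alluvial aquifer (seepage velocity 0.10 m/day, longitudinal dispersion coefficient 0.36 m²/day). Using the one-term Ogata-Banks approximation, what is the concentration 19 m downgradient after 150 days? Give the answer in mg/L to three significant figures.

For a continuous step input, C/C₀ ≈ ½·erfc((x−vt)/(2√(Dt))).
vt = 0.10 × 150 = 15 m and 2√(Dt) = 2√(0.36 × 150) = 14.70 m.
Argument (x−vt)/(2√(Dt)) = (19 − 15)/14.70 = 0.2721; ½·erfc(0.2721) = 0.3502.
C = 11 × 0.3502 = 3.85 mg/L.

3.85 mg/L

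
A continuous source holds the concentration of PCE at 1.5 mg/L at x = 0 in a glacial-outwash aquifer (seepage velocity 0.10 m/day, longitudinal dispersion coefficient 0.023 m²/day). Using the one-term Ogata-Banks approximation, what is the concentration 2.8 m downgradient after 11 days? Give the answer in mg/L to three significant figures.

0.0126 mg/L

For a continuous step input, C/C₀ ≈ ½·erfc((x−vt)/(2√(Dt))).
vt = 0.10 × 11 = 1.1 m and 2√(Dt) = 2√(0.023 × 11) = 1.006 m.
Argument (x−vt)/(2√(Dt)) = (2.8 − 1.1)/1.006 = 1.690; ½·erfc(1.690) = 0.008424.
C = 1.5 × 0.008424 = 0.0126 mg/L.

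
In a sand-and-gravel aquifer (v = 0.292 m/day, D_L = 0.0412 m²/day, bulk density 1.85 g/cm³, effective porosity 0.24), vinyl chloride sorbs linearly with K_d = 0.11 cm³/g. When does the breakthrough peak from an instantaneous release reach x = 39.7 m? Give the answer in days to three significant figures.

Retardation factor R = 1 + ρ_b·K_d/n = 1 + 1.85 × 0.11/0.24 = 1.848.
Sorption retards both mechanisms: v_R = v/R = 0.1580 m/day, D_R = D/R = 0.02229 m²/day.
Peak time from v_R²t² + 2D_R t − x² = 0: t = (√(D_R² + v_R²x²) − D_R)/v_R².
√(D_R² + v_R²x²) = √(0.02229² + 0.1580² × 39.7²) = 6.273; v_R² = 0.02496.
t = (6.273 − 0.02229)/0.02496 = 250 days.

250 days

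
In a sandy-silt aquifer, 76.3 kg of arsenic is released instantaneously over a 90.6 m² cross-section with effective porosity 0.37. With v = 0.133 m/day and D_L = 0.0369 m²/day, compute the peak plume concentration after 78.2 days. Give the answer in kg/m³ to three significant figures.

The peak of an instantaneous 1D plume sits at x = vt; there the Gaussian factor is 1 and C_max = M/(n_e·A·√(4πDt)), where n_e·A is the pore area the mass is dissolved in.
√(4πDt) = √(4π × 0.0369 × 78.2) = 6.022 m, so C_max = 76.3/(0.37 × 90.6 × 6.022) = 0.378 kg/m³.

0.378 kg/m³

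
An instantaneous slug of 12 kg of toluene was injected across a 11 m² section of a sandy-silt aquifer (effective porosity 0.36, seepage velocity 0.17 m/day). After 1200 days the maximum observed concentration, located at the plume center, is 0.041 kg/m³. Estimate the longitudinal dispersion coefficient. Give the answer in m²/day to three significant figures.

At the plume center C_max = M/(n_e·A·√(4πDt)), so D = M²/(4πt·(n_e·A·C_max)²).
n_e·A·C_max = 0.36 × 11 × 0.041 = 0.1624 kg/m.
D = 12²/(4π × 1200 × 0.1624²) = 0.362 m²/day.

0.362 m²/day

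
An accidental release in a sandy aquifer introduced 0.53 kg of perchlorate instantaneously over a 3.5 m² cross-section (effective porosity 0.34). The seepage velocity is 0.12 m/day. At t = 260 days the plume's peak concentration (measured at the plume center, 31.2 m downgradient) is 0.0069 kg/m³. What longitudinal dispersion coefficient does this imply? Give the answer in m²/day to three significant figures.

1.28 m²/day

At the plume center C_max = M/(n_e·A·√(4πDt)), so D = M²/(4πt·(n_e·A·C_max)²).
n_e·A·C_max = 0.34 × 3.5 × 0.0069 = 0.008211 kg/m.
D = 0.53²/(4π × 260 × 0.008211²) = 1.28 m²/day.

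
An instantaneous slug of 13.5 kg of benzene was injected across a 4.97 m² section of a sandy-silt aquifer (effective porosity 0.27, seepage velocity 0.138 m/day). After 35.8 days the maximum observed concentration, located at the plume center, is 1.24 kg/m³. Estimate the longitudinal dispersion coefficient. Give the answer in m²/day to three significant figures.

At the plume center C_max = M/(n_e·A·√(4πDt)), so D = M²/(4πt·(n_e·A·C_max)²).
n_e·A·C_max = 0.27 × 4.97 × 1.24 = 1.664 kg/m.
D = 13.5²/(4π × 35.8 × 1.664²) = 0.146 m²/day.

0.146 m²/day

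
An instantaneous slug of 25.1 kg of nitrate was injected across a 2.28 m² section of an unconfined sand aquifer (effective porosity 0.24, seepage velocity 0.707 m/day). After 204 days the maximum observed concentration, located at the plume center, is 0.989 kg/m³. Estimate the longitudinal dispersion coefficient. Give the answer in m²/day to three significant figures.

At the plume center C_max = M/(n_e·A·√(4πDt)), so D = M²/(4πt·(n_e·A·C_max)²).
n_e·A·C_max = 0.24 × 2.28 × 0.989 = 0.5412 kg/m.
D = 25.1²/(4π × 204 × 0.5412²) = 0.839 m²/day.

0.839 m²/day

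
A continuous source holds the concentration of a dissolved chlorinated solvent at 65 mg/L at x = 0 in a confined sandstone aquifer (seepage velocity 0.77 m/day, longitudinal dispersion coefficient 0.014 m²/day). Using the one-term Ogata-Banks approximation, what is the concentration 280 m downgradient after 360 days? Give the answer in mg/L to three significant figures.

For a continuous step input, C/C₀ ≈ ½·erfc((x−vt)/(2√(Dt))).
vt = 0.77 × 360 = 277.2 m and 2√(Dt) = 2√(0.014 × 360) = 4.490 m.
Argument (x−vt)/(2√(Dt)) = (280 − 277.2)/4.490 = 0.6236; ½·erfc(0.6236) = 0.1889.
C = 65 × 0.1889 = 12.3 mg/L.

12.3 mg/L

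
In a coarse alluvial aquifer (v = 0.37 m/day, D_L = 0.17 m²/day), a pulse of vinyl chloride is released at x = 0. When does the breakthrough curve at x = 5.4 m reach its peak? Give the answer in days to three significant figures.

13.4 days

For the 1D instantaneous-source solution, setting ∂C/∂t = 0 at fixed x gives v²t² + 2Dt − x² = 0, so t = (√(D² + v²x²) − D)/v².
√(D² + v²x²) = √(0.17² + 0.37² × 5.4²) = 2.005; v² = 0.1369.
t = (2.005 − 0.17)/0.1369 = 13.4 days (vs. the pure-advection estimate x/v = 14.6 d).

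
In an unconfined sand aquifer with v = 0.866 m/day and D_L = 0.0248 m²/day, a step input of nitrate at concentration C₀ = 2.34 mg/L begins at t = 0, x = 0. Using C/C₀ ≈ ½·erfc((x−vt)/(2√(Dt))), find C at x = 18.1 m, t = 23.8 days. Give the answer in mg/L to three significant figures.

2.32 mg/L

For a continuous step input, C/C₀ ≈ ½·erfc((x−vt)/(2√(Dt))).
vt = 0.866 × 23.8 = 20.6108 m and 2√(Dt) = 2√(0.0248 × 23.8) = 1.537 m.
Argument (x−vt)/(2√(Dt)) = (18.1 − 20.6108)/1.537 = -1.634; ½·erfc(-1.634) = 0.9896.
C = 2.34 × 0.9896 = 2.32 mg/L.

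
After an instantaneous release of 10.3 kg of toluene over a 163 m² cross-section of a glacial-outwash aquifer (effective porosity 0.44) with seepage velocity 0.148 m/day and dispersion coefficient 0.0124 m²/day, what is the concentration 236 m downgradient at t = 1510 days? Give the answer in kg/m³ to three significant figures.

0.00115 kg/m³

For an instantaneous plane source, C(x,t) = M/(n_e·A·√(4πDt)) · exp(−(x−vt)²/(4Dt)), with n_e·A the pore (flow) area.
Plume center vt = 0.148 × 1510 = 223.48 m, so the well at 236 m is 12.52 m downgradient of the peak.
√(4πDt) = 15.34 m, giving peak height M/(n_e·A·√(4πDt)) = 10.3/(0.44 × 163 × 15.34) = 0.009362 kg/m³.
(x−vt)²/(4Dt) = (12.52)²/(4 × 0.0124 × 1510) = 2.093; exp(−2.093) = 0.1233.
C = 0.009362 × 0.1233 = 0.00115 kg/m³.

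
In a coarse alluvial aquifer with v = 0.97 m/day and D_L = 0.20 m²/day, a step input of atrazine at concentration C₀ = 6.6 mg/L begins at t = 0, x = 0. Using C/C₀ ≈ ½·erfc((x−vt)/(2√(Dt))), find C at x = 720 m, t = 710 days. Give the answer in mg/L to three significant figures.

0.209 mg/L

For a continuous step input, C/C₀ ≈ ½·erfc((x−vt)/(2√(Dt))).
vt = 0.97 × 710 = 688.7 m and 2√(Dt) = 2√(0.20 × 710) = 23.83 m.
Argument (x−vt)/(2√(Dt)) = (720 − 688.7)/23.83 = 1.313; ½·erfc(1.313) = 0.03167.
C = 6.6 × 0.03167 = 0.209 mg/L.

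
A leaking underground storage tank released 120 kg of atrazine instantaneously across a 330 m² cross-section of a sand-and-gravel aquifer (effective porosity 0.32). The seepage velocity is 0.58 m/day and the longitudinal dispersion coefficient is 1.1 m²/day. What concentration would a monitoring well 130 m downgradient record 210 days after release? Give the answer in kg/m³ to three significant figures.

For an instantaneous plane source, C(x,t) = M/(n_e·A·√(4πDt)) · exp(−(x−vt)²/(4Dt)), with n_e·A the pore (flow) area.
Plume center vt = 0.58 × 210 = 121.8 m, so the well at 130 m is 8.2 m downgradient of the peak.
√(4πDt) = 53.88 m, giving peak height M/(n_e·A·√(4πDt)) = 120/(0.32 × 330 × 53.88) = 0.02109 kg/m³.
(x−vt)²/(4Dt) = (8.2)²/(4 × 1.1 × 210) = 0.07277; exp(−0.07277) = 0.9298.
C = 0.02109 × 0.9298 = 0.0196 kg/m³.

0.0196 kg/m³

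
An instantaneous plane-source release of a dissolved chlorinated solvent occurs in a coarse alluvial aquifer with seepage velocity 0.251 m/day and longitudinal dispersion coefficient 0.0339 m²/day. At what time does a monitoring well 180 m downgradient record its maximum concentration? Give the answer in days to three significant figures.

717 days

For the 1D instantaneous-source solution, setting ∂C/∂t = 0 at fixed x gives v²t² + 2Dt − x² = 0, so t = (√(D² + v²x²) − D)/v².
√(D² + v²x²) = √(0.0339² + 0.251² × 180²) = 45.18; v² = 0.063001.
t = (45.18 − 0.0339)/0.063001 = 717 days (vs. the pure-advection estimate x/v = 717 d).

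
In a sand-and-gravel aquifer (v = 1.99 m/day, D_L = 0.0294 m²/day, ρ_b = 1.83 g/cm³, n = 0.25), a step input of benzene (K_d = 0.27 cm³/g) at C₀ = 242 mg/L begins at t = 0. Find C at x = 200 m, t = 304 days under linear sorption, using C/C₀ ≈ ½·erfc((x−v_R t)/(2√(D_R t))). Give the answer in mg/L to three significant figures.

Retardation factor R = 1 + ρ_b·K_d/n = 1 + 1.83 × 0.27/0.25 = 2.976.
Sorption retards both mechanisms: v_R = v/R = 0.6687 m/day, D_R = D/R = 0.009879 m²/day.
v_R·t = 0.6687 × 304 = 203.2848 m; 2√(D_R t) = 3.466 m; argument = (200 − 203.2848)/3.466 = -0.9477.
C = C₀ × ½·erfc(-0.9477) = 242 × 0.9099 = 220 mg/L.

220 mg/L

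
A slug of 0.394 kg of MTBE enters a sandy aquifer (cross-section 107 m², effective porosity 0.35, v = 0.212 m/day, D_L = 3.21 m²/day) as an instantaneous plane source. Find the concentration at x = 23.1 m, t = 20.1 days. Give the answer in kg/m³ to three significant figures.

9.34e-05 kg/m³

For an instantaneous plane source, C(x,t) = M/(n_e·A·√(4πDt)) · exp(−(x−vt)²/(4Dt)), with n_e·A the pore (flow) area.
Plume center vt = 0.212 × 20.1 = 4.2612 m, so the well at 23.1 m is 18.8388 m downgradient of the peak.
√(4πDt) = 28.47 m, giving peak height M/(n_e·A·√(4πDt)) = 0.394/(0.35 × 107 × 28.47) = 0.0003695 kg/m³.
(x−vt)²/(4Dt) = (18.8388)²/(4 × 3.21 × 20.1) = 1.375; exp(−1.375) = 0.2528.
C = 0.0003695 × 0.2528 = 9.34e-05 kg/m³.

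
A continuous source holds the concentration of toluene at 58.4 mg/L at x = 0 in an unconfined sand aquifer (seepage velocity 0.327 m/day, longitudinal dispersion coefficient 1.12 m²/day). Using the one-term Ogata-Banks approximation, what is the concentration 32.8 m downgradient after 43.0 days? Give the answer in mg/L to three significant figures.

For a continuous step input, C/C₀ ≈ ½·erfc((x−vt)/(2√(Dt))).
vt = 0.327 × 43.0 = 14.061 m and 2√(Dt) = 2√(1.12 × 43.0) = 13.88 m.
Argument (x−vt)/(2√(Dt)) = (32.8 − 14.061)/13.88 = 1.350; ½·erfc(1.350) = 0.02812.
C = 58.4 × 0.02812 = 1.64 mg/L.

1.64 mg/L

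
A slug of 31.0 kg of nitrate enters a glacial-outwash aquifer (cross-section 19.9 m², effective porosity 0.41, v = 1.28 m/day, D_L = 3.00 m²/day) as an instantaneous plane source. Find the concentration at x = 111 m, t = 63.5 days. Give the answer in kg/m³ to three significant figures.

0.0244 kg/m³

For an instantaneous plane source, C(x,t) = M/(n_e·A·√(4πDt)) · exp(−(x−vt)²/(4Dt)), with n_e·A the pore (flow) area.
Plume center vt = 1.28 × 63.5 = 81.28 m, so the well at 111 m is 29.72 m downgradient of the peak.
√(4πDt) = 48.93 m, giving peak height M/(n_e·A·√(4πDt)) = 31.0/(0.41 × 19.9 × 48.93) = 0.07765 kg/m³.
(x−vt)²/(4Dt) = (29.72)²/(4 × 3.00 × 63.5) = 1.159; exp(−1.159) = 0.3138.
C = 0.07765 × 0.3138 = 0.0244 kg/m³.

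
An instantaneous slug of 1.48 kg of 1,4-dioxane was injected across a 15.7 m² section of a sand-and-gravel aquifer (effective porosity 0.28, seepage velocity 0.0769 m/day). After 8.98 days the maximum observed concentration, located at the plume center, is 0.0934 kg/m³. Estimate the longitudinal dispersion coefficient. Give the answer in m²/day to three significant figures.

At the plume center C_max = M/(n_e·A·√(4πDt)), so D = M²/(4πt·(n_e·A·C_max)²).
n_e·A·C_max = 0.28 × 15.7 × 0.0934 = 0.4106 kg/m.
D = 1.48²/(4π × 8.98 × 0.4106²) = 0.115 m²/day.

0.115 m²/day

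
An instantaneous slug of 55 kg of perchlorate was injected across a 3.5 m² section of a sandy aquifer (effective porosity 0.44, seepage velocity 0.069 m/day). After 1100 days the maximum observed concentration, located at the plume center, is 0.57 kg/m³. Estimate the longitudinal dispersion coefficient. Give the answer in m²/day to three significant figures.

At the plume center C_max = M/(n_e·A·√(4πDt)), so D = M²/(4πt·(n_e·A·C_max)²).
n_e·A·C_max = 0.44 × 3.5 × 0.57 = 0.8778 kg/m.
D = 55²/(4π × 1100 × 0.8778²) = 0.284 m²/day.

0.284 m²/day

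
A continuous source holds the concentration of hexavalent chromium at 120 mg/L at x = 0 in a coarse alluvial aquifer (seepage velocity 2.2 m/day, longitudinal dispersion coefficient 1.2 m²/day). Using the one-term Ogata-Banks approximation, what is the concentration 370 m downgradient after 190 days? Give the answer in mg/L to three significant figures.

For a continuous step input, C/C₀ ≈ ½·erfc((x−vt)/(2√(Dt))).
vt = 2.2 × 190 = 418 m and 2√(Dt) = 2√(1.2 × 190) = 30.20 m.
Argument (x−vt)/(2√(Dt)) = (370 − 418)/30.20 = -1.589; ½·erfc(-1.589) = 0.9877.
C = 120 × 0.9877 = 119 mg/L.

119 mg/L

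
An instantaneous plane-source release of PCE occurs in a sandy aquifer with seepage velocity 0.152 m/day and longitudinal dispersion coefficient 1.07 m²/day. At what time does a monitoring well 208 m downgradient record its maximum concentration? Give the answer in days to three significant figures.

1320 days

For the 1D instantaneous-source solution, setting ∂C/∂t = 0 at fixed x gives v²t² + 2Dt − x² = 0, so t = (√(D² + v²x²) − D)/v².
√(D² + v²x²) = √(1.07² + 0.152² × 208²) = 31.63; v² = 0.023104.
t = (31.63 − 1.07)/0.023104 = 1320 days (vs. the pure-advection estimate x/v = 1370 d).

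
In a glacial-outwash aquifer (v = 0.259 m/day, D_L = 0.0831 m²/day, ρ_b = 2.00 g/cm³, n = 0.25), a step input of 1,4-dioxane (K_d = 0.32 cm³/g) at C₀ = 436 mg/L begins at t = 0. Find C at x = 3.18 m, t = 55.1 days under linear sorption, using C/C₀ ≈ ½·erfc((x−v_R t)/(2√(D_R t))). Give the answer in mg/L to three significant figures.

304 mg/L

Retardation factor R = 1 + ρ_b·K_d/n = 1 + 2.00 × 0.32/0.25 = 3.560.
Sorption retards both mechanisms: v_R = v/R = 0.07275 m/day, D_R = D/R = 0.02334 m²/day.
v_R·t = 0.07275 × 55.1 = 4.008525 m; 2√(D_R t) = 2.268 m; argument = (3.18 − 4.008525)/2.268 = -0.3653.
C = C₀ × ½·erfc(-0.3653) = 436 × 0.6973 = 304 mg/L.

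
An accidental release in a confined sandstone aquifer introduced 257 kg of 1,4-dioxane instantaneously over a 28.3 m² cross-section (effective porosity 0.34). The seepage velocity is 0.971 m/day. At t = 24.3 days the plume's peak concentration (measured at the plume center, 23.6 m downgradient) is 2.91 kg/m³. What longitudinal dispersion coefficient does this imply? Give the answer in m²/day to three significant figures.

At the plume center C_max = M/(n_e·A·√(4πDt)), so D = M²/(4πt·(n_e·A·C_max)²).
n_e·A·C_max = 0.34 × 28.3 × 2.91 = 28.00 kg/m.
D = 257²/(4π × 24.3 × 28.00²) = 0.276 m²/day.

0.276 m²/day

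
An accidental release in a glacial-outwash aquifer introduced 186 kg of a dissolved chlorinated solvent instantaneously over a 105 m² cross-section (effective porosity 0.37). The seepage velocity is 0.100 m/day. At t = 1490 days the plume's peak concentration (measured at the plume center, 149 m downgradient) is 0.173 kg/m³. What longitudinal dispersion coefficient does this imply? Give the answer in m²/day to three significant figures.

0.0409 m²/day

At the plume center C_max = M/(n_e·A·√(4πDt)), so D = M²/(4πt·(n_e·A·C_max)²).
n_e·A·C_max = 0.37 × 105 × 0.173 = 6.721 kg/m.
D = 186²/(4π × 1490 × 6.721²) = 0.0409 m²/day.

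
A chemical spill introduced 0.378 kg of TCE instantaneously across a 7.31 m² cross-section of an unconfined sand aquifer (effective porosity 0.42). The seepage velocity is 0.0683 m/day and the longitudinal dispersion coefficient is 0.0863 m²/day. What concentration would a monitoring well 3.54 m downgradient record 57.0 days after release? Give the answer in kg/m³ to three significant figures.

0.0156 kg/m³

For an instantaneous plane source, C(x,t) = M/(n_e·A·√(4πDt)) · exp(−(x−vt)²/(4Dt)), with n_e·A the pore (flow) area.
Plume center vt = 0.0683 × 57.0 = 3.8931 m, so the well at 3.54 m is 0.3531 m upgradient of the peak.
√(4πDt) = 7.862 m, giving peak height M/(n_e·A·√(4πDt)) = 0.378/(0.42 × 7.31 × 7.862) = 0.01566 kg/m³.
(x−vt)²/(4Dt) = (-0.3531)²/(4 × 0.0863 × 57.0) = 0.006337; exp(−0.006337) = 0.9937.
C = 0.01566 × 0.9937 = 0.0156 kg/m³.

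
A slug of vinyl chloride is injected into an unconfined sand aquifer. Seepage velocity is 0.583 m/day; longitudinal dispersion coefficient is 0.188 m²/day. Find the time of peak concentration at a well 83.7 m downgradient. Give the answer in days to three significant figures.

For the 1D instantaneous-source solution, setting ∂C/∂t = 0 at fixed x gives v²t² + 2Dt − x² = 0, so t = (√(D² + v²x²) − D)/v².
√(D² + v²x²) = √(0.188² + 0.583² × 83.7²) = 48.80; v² = 0.339889.
t = (48.80 − 0.188)/0.339889 = 143 days (vs. the pure-advection estimate x/v = 144 d).

143 days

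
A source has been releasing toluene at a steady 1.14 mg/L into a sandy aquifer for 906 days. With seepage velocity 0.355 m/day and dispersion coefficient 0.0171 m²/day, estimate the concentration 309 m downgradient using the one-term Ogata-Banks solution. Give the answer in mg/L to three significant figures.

1.13 mg/L

For a continuous step input, C/C₀ ≈ ½·erfc((x−vt)/(2√(Dt))).
vt = 0.355 × 906 = 321.63 m and 2√(Dt) = 2√(0.0171 × 906) = 7.872 m.
Argument (x−vt)/(2√(Dt)) = (309 − 321.63)/7.872 = -1.604; ½·erfc(-1.604) = 0.9883.
C = 1.14 × 0.9883 = 1.13 mg/L.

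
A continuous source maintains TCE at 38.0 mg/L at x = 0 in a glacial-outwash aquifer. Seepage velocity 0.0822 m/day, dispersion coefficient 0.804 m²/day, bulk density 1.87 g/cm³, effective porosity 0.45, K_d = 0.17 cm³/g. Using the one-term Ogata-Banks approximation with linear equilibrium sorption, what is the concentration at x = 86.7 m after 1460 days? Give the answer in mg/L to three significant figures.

Retardation factor R = 1 + ρ_b·K_d/n = 1 + 1.87 × 0.17/0.45 = 1.706.
Sorption retards both mechanisms: v_R = v/R = 0.04818 m/day, D_R = D/R = 0.4713 m²/day.
v_R·t = 0.04818 × 1460 = 70.3428 m; 2√(D_R t) = 52.46 m; argument = (86.7 − 70.3428)/52.46 = 0.3118.
C = C₀ × ½·erfc(0.3118) = 38.0 × 0.3296 = 12.5 mg/L.

12.5 mg/L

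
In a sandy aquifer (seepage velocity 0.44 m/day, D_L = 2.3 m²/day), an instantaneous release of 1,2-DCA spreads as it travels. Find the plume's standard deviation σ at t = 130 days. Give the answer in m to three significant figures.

24.5 m

Dispersive spreading gives a Gaussian with σ² = 2Dt; advection only shifts the center.
σ = √(2 × 2.3 × 130) = 24.5 m.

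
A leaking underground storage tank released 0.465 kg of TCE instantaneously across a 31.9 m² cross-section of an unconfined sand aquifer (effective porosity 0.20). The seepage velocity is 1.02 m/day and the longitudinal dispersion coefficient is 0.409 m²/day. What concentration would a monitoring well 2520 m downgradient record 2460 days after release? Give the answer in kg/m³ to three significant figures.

0.000630 kg/m³

For an instantaneous plane source, C(x,t) = M/(n_e·A·√(4πDt)) · exp(−(x−vt)²/(4Dt)), with n_e·A the pore (flow) area.
Plume center vt = 1.02 × 2460 = 2509.2 m, so the well at 2520 m is 10.8 m downgradient of the peak.
√(4πDt) = 112.4 m, giving peak height M/(n_e·A·√(4πDt)) = 0.465/(0.20 × 31.9 × 112.4) = 0.0006484 kg/m³.
(x−vt)²/(4Dt) = (10.8)²/(4 × 0.409 × 2460) = 0.02898; exp(−0.02898) = 0.9714.
C = 0.0006484 × 0.9714 = 0.000630 kg/m³.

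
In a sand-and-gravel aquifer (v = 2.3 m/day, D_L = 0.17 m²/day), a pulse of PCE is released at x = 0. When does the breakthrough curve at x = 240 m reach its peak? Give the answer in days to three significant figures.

For the 1D instantaneous-source solution, setting ∂C/∂t = 0 at fixed x gives v²t² + 2Dt − x² = 0, so t = (√(D² + v²x²) − D)/v².
√(D² + v²x²) = √(0.17² + 2.3² × 240²) = 552.0; v² = 5.29.
t = (552.0 − 0.17)/5.29 = 104 days (vs. the pure-advection estimate x/v = 104 d).

104 days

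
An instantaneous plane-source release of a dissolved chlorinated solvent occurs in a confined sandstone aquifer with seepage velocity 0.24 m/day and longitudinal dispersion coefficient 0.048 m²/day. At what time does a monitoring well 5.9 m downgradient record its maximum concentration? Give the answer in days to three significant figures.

For the 1D instantaneous-source solution, setting ∂C/∂t = 0 at fixed x gives v²t² + 2Dt − x² = 0, so t = (√(D² + v²x²) − D)/v².
√(D² + v²x²) = √(0.048² + 0.24² × 5.9²) = 1.417; v² = 0.0576.
t = (1.417 − 0.048)/0.0576 = 23.8 days (vs. the pure-advection estimate x/v = 24.6 d).

23.8 days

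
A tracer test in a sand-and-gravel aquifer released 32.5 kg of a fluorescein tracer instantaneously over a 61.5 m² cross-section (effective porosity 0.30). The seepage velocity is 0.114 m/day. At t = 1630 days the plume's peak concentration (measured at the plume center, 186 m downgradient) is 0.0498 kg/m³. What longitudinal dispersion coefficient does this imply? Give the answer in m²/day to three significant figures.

0.0611 m²/day

At the plume center C_max = M/(n_e·A·√(4πDt)), so D = M²/(4πt·(n_e·A·C_max)²).
n_e·A·C_max = 0.30 × 61.5 × 0.0498 = 0.9188 kg/m.
D = 32.5²/(4π × 1630 × 0.9188²) = 0.0611 m²/day.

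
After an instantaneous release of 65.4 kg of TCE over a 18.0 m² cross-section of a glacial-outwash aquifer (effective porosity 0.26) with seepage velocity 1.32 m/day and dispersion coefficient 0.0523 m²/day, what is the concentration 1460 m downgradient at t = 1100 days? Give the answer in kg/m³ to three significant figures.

0.394 kg/m³

For an instantaneous plane source, C(x,t) = M/(n_e·A·√(4πDt)) · exp(−(x−vt)²/(4Dt)), with n_e·A the pore (flow) area.
Plume center vt = 1.32 × 1100 = 1452 m, so the well at 1460 m is 8 m downgradient of the peak.
√(4πDt) = 26.89 m, giving peak height M/(n_e·A·√(4πDt)) = 65.4/(0.26 × 18.0 × 26.89) = 0.5197 kg/m³.
(x−vt)²/(4Dt) = (8)²/(4 × 0.0523 × 1100) = 0.2781; exp(−0.2781) = 0.7572.
C = 0.5197 × 0.7572 = 0.394 kg/m³.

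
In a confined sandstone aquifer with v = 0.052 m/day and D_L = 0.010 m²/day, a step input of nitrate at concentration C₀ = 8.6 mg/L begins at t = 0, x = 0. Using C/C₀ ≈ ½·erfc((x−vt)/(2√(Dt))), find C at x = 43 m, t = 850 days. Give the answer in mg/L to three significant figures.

For a continuous step input, C/C₀ ≈ ½·erfc((x−vt)/(2√(Dt))).
vt = 0.052 × 850 = 44.2 m and 2√(Dt) = 2√(0.010 × 850) = 5.831 m.
Argument (x−vt)/(2√(Dt)) = (43 − 44.2)/5.831 = -0.2058; ½·erfc(-0.2058) = 0.6145.
C = 8.6 × 0.6145 = 5.28 mg/L.

5.28 mg/L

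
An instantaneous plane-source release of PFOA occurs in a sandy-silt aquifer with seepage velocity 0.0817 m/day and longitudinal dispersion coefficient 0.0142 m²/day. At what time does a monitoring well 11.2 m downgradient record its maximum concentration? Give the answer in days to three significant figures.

For the 1D instantaneous-source solution, setting ∂C/∂t = 0 at fixed x gives v²t² + 2Dt − x² = 0, so t = (√(D² + v²x²) − D)/v².
√(D² + v²x²) = √(0.0142² + 0.0817² × 11.2²) = 0.9152; v² = 0.00667489.
t = (0.9152 − 0.0142)/0.00667489 = 135 days (vs. the pure-advection estimate x/v = 137 d).

135 days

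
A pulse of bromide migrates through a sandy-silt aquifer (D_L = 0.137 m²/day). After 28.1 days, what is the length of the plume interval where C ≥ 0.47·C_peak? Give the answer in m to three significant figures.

The plume is Gaussian with σ = √(2Dt) = √(2 × 0.137 × 28.1) = 2.775 m.
C/C_peak = exp(−Δx²/(2σ²)) = 0.47 ⇒ Δx = σ·√(−2 ln 0.47) = 2.775 × 1.229 = 3.410 m.
Width = 2Δx = 6.82 m.

6.82 m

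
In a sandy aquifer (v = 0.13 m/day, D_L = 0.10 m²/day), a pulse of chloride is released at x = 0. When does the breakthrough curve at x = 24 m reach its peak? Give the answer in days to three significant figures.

179 days

For the 1D instantaneous-source solution, setting ∂C/∂t = 0 at fixed x gives v²t² + 2Dt − x² = 0, so t = (√(D² + v²x²) − D)/v².
√(D² + v²x²) = √(0.10² + 0.13² × 24²) = 3.122; v² = 0.0169.
t = (3.122 − 0.10)/0.0169 = 179 days (vs. the pure-advection estimate x/v = 185 d).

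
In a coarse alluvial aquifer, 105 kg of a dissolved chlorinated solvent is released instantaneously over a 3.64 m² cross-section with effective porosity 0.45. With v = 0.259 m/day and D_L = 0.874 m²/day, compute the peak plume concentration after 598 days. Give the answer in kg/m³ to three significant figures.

0.791 kg/m³

The peak of an instantaneous 1D plume sits at x = vt; there the Gaussian factor is 1 and C_max = M/(n_e·A·√(4πDt)), where n_e·A is the pore area the mass is dissolved in.
√(4πDt) = √(4π × 0.874 × 598) = 81.04 m, so C_max = 105/(0.45 × 3.64 × 81.04) = 0.791 kg/m³.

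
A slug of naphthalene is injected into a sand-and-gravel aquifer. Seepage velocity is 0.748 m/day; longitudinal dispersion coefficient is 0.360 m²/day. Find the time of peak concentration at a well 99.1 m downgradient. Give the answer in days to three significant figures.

For the 1D instantaneous-source solution, setting ∂C/∂t = 0 at fixed x gives v²t² + 2Dt − x² = 0, so t = (√(D² + v²x²) − D)/v².
√(D² + v²x²) = √(0.360² + 0.748² × 99.1²) = 74.13; v² = 0.559504.
t = (74.13 − 0.360)/0.559504 = 132 days (vs. the pure-advection estimate x/v = 132 d).

132 days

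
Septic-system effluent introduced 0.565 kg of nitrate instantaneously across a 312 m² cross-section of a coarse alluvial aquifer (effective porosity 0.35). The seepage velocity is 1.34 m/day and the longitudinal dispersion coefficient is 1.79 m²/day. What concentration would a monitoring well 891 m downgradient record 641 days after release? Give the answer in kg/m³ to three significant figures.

3.44e-05 kg/m³

For an instantaneous plane source, C(x,t) = M/(n_e·A·√(4πDt)) · exp(−(x−vt)²/(4Dt)), with n_e·A the pore (flow) area.
Plume center vt = 1.34 × 641 = 858.94 m, so the well at 891 m is 32.06 m downgradient of the peak.
√(4πDt) = 120.1 m, giving peak height M/(n_e·A·√(4πDt)) = 0.565/(0.35 × 312 × 120.1) = 4.308e-05 kg/m³.
(x−vt)²/(4Dt) = (32.06)²/(4 × 1.79 × 641) = 0.2240; exp(−0.2240) = 0.7993.
C = 4.308e-05 × 0.7993 = 3.44e-05 kg/m³.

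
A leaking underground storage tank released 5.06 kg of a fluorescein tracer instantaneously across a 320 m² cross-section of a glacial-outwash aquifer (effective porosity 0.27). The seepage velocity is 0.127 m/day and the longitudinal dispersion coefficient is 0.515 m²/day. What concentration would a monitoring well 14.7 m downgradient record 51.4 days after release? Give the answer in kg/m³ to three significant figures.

For an instantaneous plane source, C(x,t) = M/(n_e·A·√(4πDt)) · exp(−(x−vt)²/(4Dt)), with n_e·A the pore (flow) area.
Plume center vt = 0.127 × 51.4 = 6.5278 m, so the well at 14.7 m is 8.1722 m downgradient of the peak.
√(4πDt) = 18.24 m, giving peak height M/(n_e·A·√(4πDt)) = 5.06/(0.27 × 320 × 18.24) = 0.003211 kg/m³.
(x−vt)²/(4Dt) = (8.1722)²/(4 × 0.515 × 51.4) = 0.6307; exp(−0.6307) = 0.5322.
C = 0.003211 × 0.5322 = 0.00171 kg/m³.

0.00171 kg/m³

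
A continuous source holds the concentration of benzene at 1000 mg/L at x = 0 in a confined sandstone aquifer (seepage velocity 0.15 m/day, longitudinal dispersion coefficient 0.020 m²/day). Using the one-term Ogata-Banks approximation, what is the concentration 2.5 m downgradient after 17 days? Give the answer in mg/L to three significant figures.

For a continuous step input, C/C₀ ≈ ½·erfc((x−vt)/(2√(Dt))).
vt = 0.15 × 17 = 2.55 m and 2√(Dt) = 2√(0.020 × 17) = 1.166 m.
Argument (x−vt)/(2√(Dt)) = (2.5 − 2.55)/1.166 = -0.04288; ½·erfc(-0.04288) = 0.5242.
C = 1000 × 0.5242 = 524 mg/L.

524 mg/L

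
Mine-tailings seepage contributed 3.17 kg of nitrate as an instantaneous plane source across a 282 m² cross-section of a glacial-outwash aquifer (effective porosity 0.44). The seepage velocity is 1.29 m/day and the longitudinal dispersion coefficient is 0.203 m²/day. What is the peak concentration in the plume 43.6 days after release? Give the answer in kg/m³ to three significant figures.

0.00242 kg/m³

The peak of an instantaneous 1D plume sits at x = vt; there the Gaussian factor is 1 and C_max = M/(n_e·A·√(4πDt)), where n_e·A is the pore area the mass is dissolved in.
√(4πDt) = √(4π × 0.203 × 43.6) = 10.55 m, so C_max = 3.17/(0.44 × 282 × 10.55) = 0.00242 kg/m³.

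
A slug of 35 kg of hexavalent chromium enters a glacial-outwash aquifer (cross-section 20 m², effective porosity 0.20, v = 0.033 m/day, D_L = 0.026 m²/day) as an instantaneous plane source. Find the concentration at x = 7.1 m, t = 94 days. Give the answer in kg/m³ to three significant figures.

0.308 kg/m³

For an instantaneous plane source, C(x,t) = M/(n_e·A·√(4πDt)) · exp(−(x−vt)²/(4Dt)), with n_e·A the pore (flow) area.
Plume center vt = 0.033 × 94 = 3.102 m, so the well at 7.1 m is 3.998 m downgradient of the peak.
√(4πDt) = 5.542 m, giving peak height M/(n_e·A·√(4πDt)) = 35/(0.20 × 20 × 5.542) = 1.579 kg/m³.
(x−vt)²/(4Dt) = (3.998)²/(4 × 0.026 × 94) = 1.635; exp(−1.635) = 0.1950.
C = 1.579 × 0.1950 = 0.308 kg/m³.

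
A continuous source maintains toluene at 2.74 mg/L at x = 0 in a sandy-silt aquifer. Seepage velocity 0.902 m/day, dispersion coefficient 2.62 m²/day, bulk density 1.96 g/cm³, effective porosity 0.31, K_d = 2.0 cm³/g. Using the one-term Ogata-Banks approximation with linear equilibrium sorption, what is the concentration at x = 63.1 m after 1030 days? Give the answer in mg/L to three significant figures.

1.64 mg/L

Retardation factor R = 1 + ρ_b·K_d/n = 1 + 1.96 × 2.0/0.31 = 13.65.
Sorption retards both mechanisms: v_R = v/R = 0.06608 m/day, D_R = D/R = 0.1919 m²/day.
v_R·t = 0.06608 × 1030 = 68.0624 m; 2√(D_R t) = 28.12 m; argument = (63.1 − 68.0624)/28.12 = -0.1765.
C = C₀ × ½·erfc(-0.1765) = 2.74 × 0.5986 = 1.64 mg/L.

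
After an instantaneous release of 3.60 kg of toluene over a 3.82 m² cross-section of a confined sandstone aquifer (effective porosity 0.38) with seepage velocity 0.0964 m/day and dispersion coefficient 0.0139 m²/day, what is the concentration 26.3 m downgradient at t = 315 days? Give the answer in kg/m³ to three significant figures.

For an instantaneous plane source, C(x,t) = M/(n_e·A·√(4πDt)) · exp(−(x−vt)²/(4Dt)), with n_e·A the pore (flow) area.
Plume center vt = 0.0964 × 315 = 30.366 m, so the well at 26.3 m is 4.066 m upgradient of the peak.
√(4πDt) = 7.418 m, giving peak height M/(n_e·A·√(4πDt)) = 3.60/(0.38 × 3.82 × 7.418) = 0.3343 kg/m³.
(x−vt)²/(4Dt) = (-4.066)²/(4 × 0.0139 × 315) = 0.9440; exp(−0.9440) = 0.3891.
C = 0.3343 × 0.3891 = 0.130 kg/m³.

0.130 kg/m³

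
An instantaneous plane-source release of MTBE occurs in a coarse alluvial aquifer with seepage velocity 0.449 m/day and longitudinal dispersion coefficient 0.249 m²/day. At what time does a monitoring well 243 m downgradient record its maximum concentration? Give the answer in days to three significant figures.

For the 1D instantaneous-source solution, setting ∂C/∂t = 0 at fixed x gives v²t² + 2Dt − x² = 0, so t = (√(D² + v²x²) − D)/v².
√(D² + v²x²) = √(0.249² + 0.449² × 243²) = 109.1; v² = 0.201601.
t = (109.1 − 0.249)/0.201601 = 540 days (vs. the pure-advection estimate x/v = 541 d).

540 days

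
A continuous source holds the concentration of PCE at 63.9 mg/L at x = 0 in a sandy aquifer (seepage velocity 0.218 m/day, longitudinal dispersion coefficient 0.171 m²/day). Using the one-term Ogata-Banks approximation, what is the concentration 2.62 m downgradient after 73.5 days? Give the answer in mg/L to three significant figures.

For a continuous step input, C/C₀ ≈ ½·erfc((x−vt)/(2√(Dt))).
vt = 0.218 × 73.5 = 16.023 m and 2√(Dt) = 2√(0.171 × 73.5) = 7.090 m.
Argument (x−vt)/(2√(Dt)) = (2.62 − 16.023)/7.090 = -1.890; ½·erfc(-1.890) = 0.9962.
C = 63.9 × 0.9962 = 63.7 mg/L.

63.7 mg/L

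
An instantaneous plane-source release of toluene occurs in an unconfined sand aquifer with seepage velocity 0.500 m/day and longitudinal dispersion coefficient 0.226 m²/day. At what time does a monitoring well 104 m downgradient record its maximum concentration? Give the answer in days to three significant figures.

For the 1D instantaneous-source solution, setting ∂C/∂t = 0 at fixed x gives v²t² + 2Dt − x² = 0, so t = (√(D² + v²x²) − D)/v².
√(D² + v²x²) = √(0.226² + 0.500² × 104²) = 52.00; v² = 0.25.
t = (52.00 − 0.226)/0.25 = 207 days (vs. the pure-advection estimate x/v = 208 d).

207 days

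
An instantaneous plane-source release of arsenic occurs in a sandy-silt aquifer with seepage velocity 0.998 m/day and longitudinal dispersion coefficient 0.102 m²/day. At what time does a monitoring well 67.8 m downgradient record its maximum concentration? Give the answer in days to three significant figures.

67.8 days

For the 1D instantaneous-source solution, setting ∂C/∂t = 0 at fixed x gives v²t² + 2Dt − x² = 0, so t = (√(D² + v²x²) − D)/v².
√(D² + v²x²) = √(0.102² + 0.998² × 67.8²) = 67.66; v² = 0.996004.
t = (67.66 − 0.102)/0.996004 = 67.8 days (vs. the pure-advection estimate x/v = 67.9 d).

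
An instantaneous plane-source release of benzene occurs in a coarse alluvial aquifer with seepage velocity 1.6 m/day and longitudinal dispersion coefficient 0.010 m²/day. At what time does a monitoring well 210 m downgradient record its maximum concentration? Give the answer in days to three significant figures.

For the 1D instantaneous-source solution, setting ∂C/∂t = 0 at fixed x gives v²t² + 2Dt − x² = 0, so t = (√(D² + v²x²) − D)/v².
√(D² + v²x²) = √(0.010² + 1.6² × 210²) = 336.0; v² = 2.56.
t = (336.0 − 0.010)/2.56 = 131 days (vs. the pure-advection estimate x/v = 131 d).

131 days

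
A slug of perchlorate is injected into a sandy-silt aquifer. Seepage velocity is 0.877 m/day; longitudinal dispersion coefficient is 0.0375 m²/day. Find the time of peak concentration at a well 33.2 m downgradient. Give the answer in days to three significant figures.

For the 1D instantaneous-source solution, setting ∂C/∂t = 0 at fixed x gives v²t² + 2Dt − x² = 0, so t = (√(D² + v²x²) − D)/v².
√(D² + v²x²) = √(0.0375² + 0.877² × 33.2²) = 29.12; v² = 0.769129.
t = (29.12 − 0.0375)/0.769129 = 37.8 days (vs. the pure-advection estimate x/v = 37.9 d).

37.8 days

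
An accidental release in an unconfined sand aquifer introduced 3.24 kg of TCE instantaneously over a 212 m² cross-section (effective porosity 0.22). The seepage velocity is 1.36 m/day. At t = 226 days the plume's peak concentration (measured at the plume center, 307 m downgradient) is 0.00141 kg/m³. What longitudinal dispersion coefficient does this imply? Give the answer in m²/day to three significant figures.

0.855 m²/day

At the plume center C_max = M/(n_e·A·√(4πDt)), so D = M²/(4πt·(n_e·A·C_max)²).
n_e·A·C_max = 0.22 × 212 × 0.00141 = 0.06576 kg/m.
D = 3.24²/(4π × 226 × 0.06576²) = 0.855 m²/day.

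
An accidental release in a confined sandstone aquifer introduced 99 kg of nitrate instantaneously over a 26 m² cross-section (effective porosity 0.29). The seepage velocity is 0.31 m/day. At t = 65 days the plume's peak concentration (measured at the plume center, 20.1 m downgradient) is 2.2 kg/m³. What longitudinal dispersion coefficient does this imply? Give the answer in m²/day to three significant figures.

0.0436 m²/day

At the plume center C_max = M/(n_e·A·√(4πDt)), so D = M²/(4πt·(n_e·A·C_max)²).
n_e·A·C_max = 0.29 × 26 × 2.2 = 16.59 kg/m.
D = 99²/(4π × 65 × 16.59²) = 0.0436 m²/day.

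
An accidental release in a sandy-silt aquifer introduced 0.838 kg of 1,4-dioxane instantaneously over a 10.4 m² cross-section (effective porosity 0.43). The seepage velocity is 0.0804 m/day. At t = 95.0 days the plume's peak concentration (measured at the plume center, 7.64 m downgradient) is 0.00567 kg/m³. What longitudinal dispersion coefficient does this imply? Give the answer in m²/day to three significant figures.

0.915 m²/day

At the plume center C_max = M/(n_e·A·√(4πDt)), so D = M²/(4πt·(n_e·A·C_max)²).
n_e·A·C_max = 0.43 × 10.4 × 0.00567 = 0.02536 kg/m.
D = 0.838²/(4π × 95.0 × 0.02536²) = 0.915 m²/day.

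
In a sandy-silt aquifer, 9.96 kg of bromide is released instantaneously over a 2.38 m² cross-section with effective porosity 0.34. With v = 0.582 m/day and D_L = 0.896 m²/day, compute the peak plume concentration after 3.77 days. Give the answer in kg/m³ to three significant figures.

1.89 kg/m³

The peak of an instantaneous 1D plume sits at x = vt; there the Gaussian factor is 1 and C_max = M/(n_e·A·√(4πDt)), where n_e·A is the pore area the mass is dissolved in.
√(4πDt) = √(4π × 0.896 × 3.77) = 6.515 m, so C_max = 9.96/(0.34 × 2.38 × 6.515) = 1.89 kg/m³.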